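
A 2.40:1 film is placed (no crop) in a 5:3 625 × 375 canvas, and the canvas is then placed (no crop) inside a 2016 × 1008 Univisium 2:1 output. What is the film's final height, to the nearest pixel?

700 px

2.40:1 in 625×375: fills the width, so the film is 625.00 × 260.42.
Second fit — the 5:3 canvas into 2016×1008 spans the height: 1680.00 × 1008.00 (×2.6880 from 625×375).
Applying the same ×2.6880: 260.42 → 700.00.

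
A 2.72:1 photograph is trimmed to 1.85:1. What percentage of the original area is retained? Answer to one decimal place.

Going from 2.72:1 to 1.85:1 means cutting width while keeping height.
(1.850)/(2.720) ≈ 0.680 of the area survives.

68.0%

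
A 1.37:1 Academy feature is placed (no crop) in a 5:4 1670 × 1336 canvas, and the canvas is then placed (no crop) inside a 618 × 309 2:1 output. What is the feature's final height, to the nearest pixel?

282 px

1.37:1 Academy in 1670×1336: fills the width, so the feature is 1670.00 × 1218.98.
5:4 in 618×309: fills the height, so the intermediate becomes 386.25 × 309.00 — a scale of ×0.2313.
So the feature's height is 1218.98 × 0.2313 ≈ 281.93.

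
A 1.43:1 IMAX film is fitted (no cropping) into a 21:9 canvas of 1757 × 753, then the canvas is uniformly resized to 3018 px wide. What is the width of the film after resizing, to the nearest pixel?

1850 px

Fitted into 1757×753, the film spans the height; its width is 753 × 1.430 ≈ 1076.79 px.
Resizing to 3018 px wide multiplies everything by 1.7177: 1076.79 → 1849.60 px.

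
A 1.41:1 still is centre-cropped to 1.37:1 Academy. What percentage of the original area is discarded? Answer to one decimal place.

The height stays; only width is cut (since 1.37:1 Academy is narrower than 1.41:1).
Fraction kept = (1.370)/(1.410) ≈ 97.16%, so 2.84% is lost.

2.8%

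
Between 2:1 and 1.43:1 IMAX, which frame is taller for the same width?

1.43:1 IMAX

2 and 1.43; 2 > 1.43. The smaller width-to-height ratio is the taller frame.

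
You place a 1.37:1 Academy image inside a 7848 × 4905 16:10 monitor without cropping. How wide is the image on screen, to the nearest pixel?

Since 1.370 < 1.600, the image is height-limited.
The image is 4905 × 1.370 ≈ 6719.85 px wide.

6720 px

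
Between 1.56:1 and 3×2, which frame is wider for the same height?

1.56:1

1.56 and 3×2 = 1.5; 1.56 > 1.5.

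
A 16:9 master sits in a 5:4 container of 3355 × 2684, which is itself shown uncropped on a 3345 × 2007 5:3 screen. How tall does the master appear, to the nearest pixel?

First fit — 16:9 into 3355×2684 spans the width: 3355.00 × 1887.19.
5:4 in 3345×2007: fills the height, so the intermediate becomes 2508.75 × 2007.00 — a scale of ×0.7478.
So the master's height is 1887.19 × 0.7478 ≈ 1411.17.

1411 px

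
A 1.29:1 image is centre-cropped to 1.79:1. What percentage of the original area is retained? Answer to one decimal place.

72.1%

1.79:1 is wider than 1.29:1, so the crop keeps the full width and trims the height.
Fraction kept = (1.290)/(1.790) ≈ 72.07%.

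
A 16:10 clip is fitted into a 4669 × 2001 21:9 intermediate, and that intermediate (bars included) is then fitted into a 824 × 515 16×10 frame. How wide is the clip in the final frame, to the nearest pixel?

565 px

First fit — 16:10 into 4669×2001 spans the height: 3201.60 × 2001.00.
Second fit — the 21:9 canvas into 824×515 spans the width: 824.00 × 353.14 (×0.1765 from 4669×2001).
Applying the same ×0.1765: 3201.60 → 565.03.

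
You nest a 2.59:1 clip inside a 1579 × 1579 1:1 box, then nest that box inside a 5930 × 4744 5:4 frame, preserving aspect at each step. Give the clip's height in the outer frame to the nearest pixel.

First fit — 2.59:1 into 1579×1579 spans the width: 1579.00 × 609.65.
1:1 in 5930×4744: fills the height, so the intermediate becomes 4744.00 × 4744.00 — a scale of ×3.0044.
So the clip's height is 609.65 × 3.0044 ≈ 1831.66.

1832 px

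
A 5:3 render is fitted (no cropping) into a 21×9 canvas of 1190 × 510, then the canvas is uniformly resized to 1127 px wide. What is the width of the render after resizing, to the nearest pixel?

805 px

At 1190×510 the render is height-limited, so width = 510 × 5/3 ≈ 850.00 px.
Scaling 1190 → 1127 is ×0.9471, so the width becomes 850.00 × 0.9471 ≈ 805.00 px.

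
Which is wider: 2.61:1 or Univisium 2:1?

2.61 and Univisium 2:1 = 2; 2.61 > 2.

2.61:1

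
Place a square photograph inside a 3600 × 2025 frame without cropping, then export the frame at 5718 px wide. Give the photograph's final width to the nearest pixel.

At 3600×2025 the photograph is height-limited, so width = 2025 × 1/1 ≈ 2025.00 px.
The frame scales by 5718/3600 = 1.5883; 2025.00 × 1.5883 ≈ 3216.38 px.

3216 px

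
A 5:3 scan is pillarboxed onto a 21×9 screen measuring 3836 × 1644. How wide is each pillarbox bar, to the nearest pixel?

548 px

5:3 (1.667) < 21×9 (2.333), so the scan fills the height.
Content width = 1644 × 5/3 ≈ 2740.00 px.
Leftover width: 3836 − 2740.00 = 1096.00 px → 548.00 each side.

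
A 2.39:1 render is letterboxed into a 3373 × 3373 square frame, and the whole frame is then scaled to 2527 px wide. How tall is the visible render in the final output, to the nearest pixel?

Fitted into 3373×3373, the render spans the width; its height is 3373 / 2.390 ≈ 1411.30 px.
Resizing to 2527 px wide multiplies everything by 0.7492: 1411.30 → 1057.32 px.

1057 px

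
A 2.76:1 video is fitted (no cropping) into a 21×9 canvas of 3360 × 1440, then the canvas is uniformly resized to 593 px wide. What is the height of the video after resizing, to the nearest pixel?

In the 3360×1440 frame the video fills the width: height = 3360 / 2.760 ≈ 1217.39 px.
The frame scales by 593/3360 = 0.1765; 1217.39 × 0.1765 ≈ 214.86 px.

215 px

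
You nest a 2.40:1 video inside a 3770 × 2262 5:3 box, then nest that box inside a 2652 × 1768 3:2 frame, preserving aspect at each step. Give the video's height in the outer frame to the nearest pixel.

Inside the 3770×2262 canvas the video is width-limited at 3770.00 × 1570.83.
Second fit — the 5:3 canvas into 2652×1768 spans the width: 2652.00 × 1591.20 (×0.7034 from 3770×2262).
The video scales with it: height 1570.83 × 0.7034 ≈ 1105.00.

1105 px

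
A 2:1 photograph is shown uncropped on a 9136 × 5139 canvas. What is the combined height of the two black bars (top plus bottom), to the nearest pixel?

2:1 (2.000) > 16×9 (1.778), so the photograph fills the width.
The photograph is 9136 × 1/2 ≈ 4568.00 px tall.
5139 − 4568.00 = 571.00 px of bars.

571 px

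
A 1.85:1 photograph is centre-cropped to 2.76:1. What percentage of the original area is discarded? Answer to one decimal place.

2.76:1 is wider than 1.85:1, so the crop keeps the full width and trims the height.
(1.850)/(2.760) ≈ 0.670 of the area survives, leaving 32.97% discarded.

33.0%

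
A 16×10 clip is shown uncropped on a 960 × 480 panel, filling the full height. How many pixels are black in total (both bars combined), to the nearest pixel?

92160 pixels

That makes the image 768.0000 px wide (480 × 16/10).
Leftover width: 960 − 768.0000 = 192.0000 px.
Bar area = 192.0000 × 480 ≈ 92160 px.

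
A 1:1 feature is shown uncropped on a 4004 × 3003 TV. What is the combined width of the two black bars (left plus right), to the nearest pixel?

1001 px

1:1 (1.000) < 4:3 (1.333), so the feature fills the height.
Content width = 3003 × 1/1 ≈ 3003.00 px.
Black = 4004 − 3003.00 = 1001.00 px.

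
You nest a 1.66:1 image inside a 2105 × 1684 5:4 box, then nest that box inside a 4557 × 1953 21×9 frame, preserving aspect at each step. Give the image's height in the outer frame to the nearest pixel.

1471 px

First fit — 1.66:1 into 2105×1684 spans the width: 2105.00 × 1268.07.
5:4 in 4557×1953: fills the height, so the intermediate becomes 2441.25 × 1953.00 — a scale of ×1.1597.
The image scales with it: height 1268.07 × 1.1597 ≈ 1470.63.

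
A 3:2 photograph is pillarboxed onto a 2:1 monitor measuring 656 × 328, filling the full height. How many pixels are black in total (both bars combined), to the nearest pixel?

53792 pixels

The photograph is 328 × 3/2 ≈ 492.0000 px wide.
656 − 492.0000 = 164.0000 px of bars.
Across the 328-px span: 164.0000 × 328 ≈ 53792 px.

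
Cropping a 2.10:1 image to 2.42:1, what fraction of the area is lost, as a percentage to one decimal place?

13.2%

Going from 2.10:1 to 2.42:1 means cutting height while keeping width.
(2.100)/(2.420) ≈ 0.868 of the area survives, leaving 13.22% discarded.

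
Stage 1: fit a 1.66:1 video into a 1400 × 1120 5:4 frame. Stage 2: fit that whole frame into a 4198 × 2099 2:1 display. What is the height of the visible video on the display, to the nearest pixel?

1.66:1 in 1400×1120: fills the width, so the video is 1400.00 × 843.37.
Second fit — the 5:4 canvas into 4198×2099 spans the height: 2623.75 × 2099.00 (×1.8741 from 1400×1120).
So the video's height is 843.37 × 1.8741 ≈ 1580.57.

1581 px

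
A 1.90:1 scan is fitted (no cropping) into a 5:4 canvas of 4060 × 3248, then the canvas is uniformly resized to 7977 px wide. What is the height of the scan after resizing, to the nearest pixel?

Fitted into 4060×3248, the scan spans the width; its height is 4060 / 1.900 ≈ 2136.84 px.
Resizing to 7977 px wide multiplies everything by 1.9648: 2136.84 → 4198.42 px.

4198 px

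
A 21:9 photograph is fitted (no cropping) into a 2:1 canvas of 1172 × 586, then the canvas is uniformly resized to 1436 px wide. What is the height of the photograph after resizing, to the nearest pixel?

Fitted into 1172×586, the photograph spans the width; its height is 1172 × 9/21 ≈ 502.29 px.
The frame scales by 1436/1172 = 1.2253; 502.29 × 1.2253 ≈ 615.43 px.

615 px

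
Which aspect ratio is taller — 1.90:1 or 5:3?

1.9 and 5:3 = 1.667; 1.9 > 1.667. The smaller width-to-height ratio is the taller frame.

5:3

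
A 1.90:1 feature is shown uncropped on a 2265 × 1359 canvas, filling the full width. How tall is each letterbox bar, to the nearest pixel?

That makes the image 1192.11 px tall (2265 / 1.900).
1359 − 1192.11 = 166.89 px of bars (83.45 each).

83 px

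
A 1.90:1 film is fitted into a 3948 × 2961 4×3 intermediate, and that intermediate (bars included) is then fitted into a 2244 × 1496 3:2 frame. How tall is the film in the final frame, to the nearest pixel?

1.90:1 in 3948×2961: fills the width, so the film is 3948.00 × 2077.89.
4×3 in 2244×1496: fills the height, so the intermediate becomes 1994.67 × 1496.00 — a scale of ×0.5052.
So the film's height is 2077.89 × 0.5052 ≈ 1049.82.

1050 px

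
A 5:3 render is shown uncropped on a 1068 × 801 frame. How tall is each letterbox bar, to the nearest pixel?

5:3 is wider than 4:3, so it spans the full width.
The render is 1068 × 3/5 ≈ 640.80 px tall.
Black = 801 − 640.80 = 160.20 px, or 80.10 per bar.

80 px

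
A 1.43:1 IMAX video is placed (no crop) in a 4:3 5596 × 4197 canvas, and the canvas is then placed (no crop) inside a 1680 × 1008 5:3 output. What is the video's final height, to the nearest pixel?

940 px

1.43:1 IMAX in 5596×4197: fills the width, so the video is 5596.00 × 3913.29.
4:3 in 1680×1008: fills the height, so the intermediate becomes 1344.00 × 1008.00 — a scale of ×0.2402.
Applying the same ×0.2402: 3913.29 → 939.86.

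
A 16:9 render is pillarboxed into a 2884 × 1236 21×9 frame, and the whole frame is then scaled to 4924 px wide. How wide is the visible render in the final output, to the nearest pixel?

In the 2884×1236 frame the render fills the height: width = 1236 × 16/9 ≈ 2197.33 px.
The frame scales by 4924/2884 = 1.7074; 2197.33 × 1.7074 ≈ 3751.62 px.

3752 px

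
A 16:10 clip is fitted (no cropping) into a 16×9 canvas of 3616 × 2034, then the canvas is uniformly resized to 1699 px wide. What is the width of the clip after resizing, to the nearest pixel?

Fitted into 3616×2034, the clip spans the height; its width is 2034 × 16/10 ≈ 3254.40 px.
The frame scales by 1699/3616 = 0.4699; 3254.40 × 0.4699 ≈ 1529.10 px.

1529 px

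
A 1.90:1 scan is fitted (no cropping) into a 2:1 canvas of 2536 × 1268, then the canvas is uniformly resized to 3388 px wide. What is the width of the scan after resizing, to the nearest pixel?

3219 px

Fitted into 2536×1268, the scan spans the height; its width is 1268 × 1.900 ≈ 2409.20 px.
The frame scales by 3388/2536 = 1.3360; 2409.20 × 1.3360 ≈ 3218.60 px.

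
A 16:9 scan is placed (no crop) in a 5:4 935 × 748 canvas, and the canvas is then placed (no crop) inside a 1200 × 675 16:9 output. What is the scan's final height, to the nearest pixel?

475 px

First fit — 16:9 into 935×748 spans the width: 935.00 × 525.94.
5:4 in 1200×675: fills the height, so the intermediate becomes 843.75 × 675.00 — a scale of ×0.9024.
So the scan's height is 525.94 × 0.9024 ≈ 474.61.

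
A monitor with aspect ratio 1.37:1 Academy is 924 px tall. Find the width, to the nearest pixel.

Width = 924 × 1.370 = 1265.88.

1266 px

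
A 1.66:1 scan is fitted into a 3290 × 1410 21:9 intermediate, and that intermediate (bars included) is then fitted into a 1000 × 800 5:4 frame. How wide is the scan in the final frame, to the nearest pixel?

1.66:1 in 3290×1410: fills the height, so the scan is 2340.60 × 1410.00.
The 21:9 canvas is width-limited in 1000×800, giving 1000.00 × 428.57; scale factor 0.3040.
Applying the same ×0.3040: 2340.60 → 711.43.

711 px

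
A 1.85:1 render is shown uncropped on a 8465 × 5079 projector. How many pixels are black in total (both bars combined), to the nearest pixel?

1.85:1 is wider than 5:3, so it spans the full width.
That makes the image 4575.6757 px tall (8465 / 1.850).
5079 − 4575.6757 = 503.3243 px of bars.
Bar area = 503.3243 × 8465 ≈ 4260640 px.

4260640 pixels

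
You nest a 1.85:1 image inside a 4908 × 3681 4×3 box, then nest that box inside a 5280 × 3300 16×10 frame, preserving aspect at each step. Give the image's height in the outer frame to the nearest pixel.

First fit — 1.85:1 into 4908×3681 spans the width: 4908.00 × 2652.97.
4×3 in 5280×3300: fills the height, so the intermediate becomes 4400.00 × 3300.00 — a scale of ×0.8965.
Applying the same ×0.8965: 2652.97 → 2378.38.

2378 px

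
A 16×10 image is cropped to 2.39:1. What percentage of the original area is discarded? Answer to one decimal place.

The width stays; only height is cut (since 2.39:1 is wider than 16×10).
Fraction kept = (1.600)/(2.390) ≈ 66.95%, so 33.05% is lost.

33.1%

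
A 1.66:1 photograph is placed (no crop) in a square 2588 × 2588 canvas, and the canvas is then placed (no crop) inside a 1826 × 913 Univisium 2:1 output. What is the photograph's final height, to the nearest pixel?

550 px

First fit — 1.66:1 into 2588×2588 spans the width: 2588.00 × 1559.04.
Second fit — the square canvas into 1826×913 spans the height: 913.00 × 913.00 (×0.3528 from 2588×2588).
The photograph scales with it: height 1559.04 × 0.3528 ≈ 550.00.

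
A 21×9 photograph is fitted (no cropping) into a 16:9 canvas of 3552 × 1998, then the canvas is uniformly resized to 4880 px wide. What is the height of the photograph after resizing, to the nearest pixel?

2091 px

At 3552×1998 the photograph is width-limited, so height = 3552 × 9/21 ≈ 1522.29 px.
The frame scales by 4880/3552 = 1.3739; 1522.29 × 1.3739 ≈ 2091.43 px.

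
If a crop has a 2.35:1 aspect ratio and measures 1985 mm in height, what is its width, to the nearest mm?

4665 mm

Width = 1985 × 2.350 = 4664.75.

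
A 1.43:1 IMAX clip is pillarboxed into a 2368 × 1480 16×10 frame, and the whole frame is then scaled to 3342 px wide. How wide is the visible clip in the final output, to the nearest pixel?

2987 px

At 2368×1480 the clip is height-limited, so width = 1480 × 1.430 ≈ 2116.40 px.
The frame scales by 3342/2368 = 1.4113; 2116.40 × 1.4113 ≈ 2986.91 px.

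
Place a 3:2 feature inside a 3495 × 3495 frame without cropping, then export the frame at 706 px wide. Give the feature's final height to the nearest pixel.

At 3495×3495 the feature is width-limited, so height = 3495 × 2/3 ≈ 2330.00 px.
Resizing to 706 px wide multiplies everything by 0.2020: 2330.00 → 470.67 px.

471 px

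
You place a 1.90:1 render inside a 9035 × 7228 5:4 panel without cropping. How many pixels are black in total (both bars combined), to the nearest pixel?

Since 1.900 > 1.250, the render is width-limited.
Content height = 9035 / 1.900 ≈ 4755.2632 px.
7228 − 4755.2632 = 2472.7368 px of bars.
Bar area = 2472.7368 × 9035 ≈ 22341177 px.

22341177 pixels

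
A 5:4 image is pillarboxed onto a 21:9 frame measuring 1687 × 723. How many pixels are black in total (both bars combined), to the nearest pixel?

566290 pixels

5:4 (1.250) < 21:9 (2.333), so the image fills the height.
Content width = 723 × 5/4 ≈ 903.7500 px.
1687 − 903.7500 = 783.2500 px of bars.
That's 783.2500 × 723 ≈ 566290 black pixels.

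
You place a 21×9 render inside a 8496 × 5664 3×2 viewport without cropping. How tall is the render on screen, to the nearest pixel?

3641 px

Since 2.333 > 1.500, the render is width-limited.
That makes the image 3641.14 px tall (8496 × 9/21).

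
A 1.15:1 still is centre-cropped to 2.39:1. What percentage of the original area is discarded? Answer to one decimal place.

Going from 1.15:1 to 2.39:1 means cutting height while keeping width.
Area ratio = (1.150)/(2.390) = 48.12%; the remaining 51.88% is cropped out.

51.9%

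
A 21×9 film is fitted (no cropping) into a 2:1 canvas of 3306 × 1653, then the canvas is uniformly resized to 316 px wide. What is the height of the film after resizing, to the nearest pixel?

135 px

In the 3306×1653 frame the film fills the width: height = 3306 × 9/21 ≈ 1416.86 px.
Resizing to 316 px wide multiplies everything by 0.0956: 1416.86 → 135.43 px.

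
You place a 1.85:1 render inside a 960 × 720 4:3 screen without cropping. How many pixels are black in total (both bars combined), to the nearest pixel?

193038 pixels

Since 1.850 > 1.333, the render is width-limited.
The render is 960 / 1.850 ≈ 518.9189 px tall.
Leftover height: 720 − 518.9189 = 201.0811 px.
That's 201.0811 × 960 ≈ 193038 black pixels.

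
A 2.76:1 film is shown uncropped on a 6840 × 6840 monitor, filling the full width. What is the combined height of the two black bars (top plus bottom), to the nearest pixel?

4362 px

That makes the image 2478.26 px tall (6840 / 2.760).
Leftover height: 6840 − 2478.26 = 4361.74 px.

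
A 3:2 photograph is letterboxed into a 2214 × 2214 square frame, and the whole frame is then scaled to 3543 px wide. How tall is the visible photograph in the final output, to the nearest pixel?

At 2214×2214 the photograph is width-limited, so height = 2214 × 2/3 ≈ 1476.00 px.
Resizing to 3543 px wide multiplies everything by 1.6003: 1476.00 → 2362.00 px.

2362 px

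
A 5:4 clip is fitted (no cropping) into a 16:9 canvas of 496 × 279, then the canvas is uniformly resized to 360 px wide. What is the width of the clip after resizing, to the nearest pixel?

253 px

At 496×279 the clip is height-limited, so width = 279 × 5/4 ≈ 348.75 px.
Resizing to 360 px wide multiplies everything by 0.7258: 348.75 → 253.12 px.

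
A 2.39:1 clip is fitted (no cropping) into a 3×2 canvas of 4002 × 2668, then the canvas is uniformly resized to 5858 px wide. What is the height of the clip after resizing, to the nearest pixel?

At 4002×2668 the clip is width-limited, so height = 4002 / 2.390 ≈ 1674.48 px.
Resizing to 5858 px wide multiplies everything by 1.4638: 1674.48 → 2451.05 px.

2451 px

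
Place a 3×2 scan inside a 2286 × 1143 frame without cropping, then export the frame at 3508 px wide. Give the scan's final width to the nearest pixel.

At 2286×1143 the scan is height-limited, so width = 1143 × 3/2 ≈ 1714.50 px.
Resizing to 3508 px wide multiplies everything by 1.5346: 1714.50 → 2631.00 px.

2631 px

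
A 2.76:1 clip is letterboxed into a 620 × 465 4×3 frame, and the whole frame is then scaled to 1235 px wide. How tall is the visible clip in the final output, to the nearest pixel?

At 620×465 the clip is width-limited, so height = 620 / 2.760 ≈ 224.64 px.
The frame scales by 1235/620 = 1.9919; 224.64 × 1.9919 ≈ 447.46 px.

447 px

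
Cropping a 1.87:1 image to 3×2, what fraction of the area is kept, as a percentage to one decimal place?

Going from 1.87:1 to 3×2 means cutting width while keeping height.
Fraction kept = (1.500)/(1.870) ≈ 80.21%.

80.2%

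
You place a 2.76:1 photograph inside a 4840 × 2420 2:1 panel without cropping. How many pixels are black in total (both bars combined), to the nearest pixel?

2.76:1 is wider than 2:1, so it spans the full width.
Content height = 4840 / 2.760 ≈ 1753.6232 px.
Black = 2420 − 1753.6232 = 666.3768 px.
Bar area = 666.3768 × 4840 ≈ 3225264 px.

3225264 pixels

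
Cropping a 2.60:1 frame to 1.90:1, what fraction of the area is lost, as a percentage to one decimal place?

1.90:1 is narrower than 2.60:1, so the crop keeps the full height and trims the width.
(1.900)/(2.600) ≈ 0.731 of the area survives, leaving 26.92% discarded.

26.9%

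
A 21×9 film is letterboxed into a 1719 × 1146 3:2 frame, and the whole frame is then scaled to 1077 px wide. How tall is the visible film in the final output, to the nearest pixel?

462 px

Fitted into 1719×1146, the film spans the width; its height is 1719 × 9/21 ≈ 736.71 px.
The frame scales by 1077/1719 = 0.6265; 736.71 × 0.6265 ≈ 461.57 px.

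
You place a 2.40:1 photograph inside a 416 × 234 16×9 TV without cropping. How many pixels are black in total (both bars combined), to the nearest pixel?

Since 2.400 > 1.778, the photograph is width-limited.
Content height = 416 / 2.400 ≈ 173.3333 px.
Leftover height: 234 − 173.3333 = 60.6667 px.
That's 60.6667 × 416 ≈ 25237 black pixels.

25237 pixels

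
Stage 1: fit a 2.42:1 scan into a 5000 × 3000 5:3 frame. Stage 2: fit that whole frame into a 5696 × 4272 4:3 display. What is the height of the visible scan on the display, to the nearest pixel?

2354 px

Inside the 5000×3000 canvas the scan is width-limited at 5000.00 × 2066.12.
Second fit — the 5:3 canvas into 5696×4272 spans the width: 5696.00 × 3417.60 (×1.1392 from 5000×3000).
Applying the same ×1.1392: 2066.12 → 2353.72.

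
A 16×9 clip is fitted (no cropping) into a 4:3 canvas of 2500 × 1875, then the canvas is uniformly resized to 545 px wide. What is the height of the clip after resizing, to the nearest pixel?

At 2500×1875 the clip is width-limited, so height = 2500 × 9/16 ≈ 1406.25 px.
Resizing to 545 px wide multiplies everything by 0.2180: 1406.25 → 306.56 px.

307 px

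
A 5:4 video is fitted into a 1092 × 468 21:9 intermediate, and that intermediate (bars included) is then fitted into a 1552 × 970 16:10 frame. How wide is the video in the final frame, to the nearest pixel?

831 px

Inside the 1092×468 canvas the video is height-limited at 585.00 × 468.00.
The 21:9 canvas is width-limited in 1552×970, giving 1552.00 × 665.14; scale factor 1.4212.
Applying the same ×1.4212: 585.00 → 831.43.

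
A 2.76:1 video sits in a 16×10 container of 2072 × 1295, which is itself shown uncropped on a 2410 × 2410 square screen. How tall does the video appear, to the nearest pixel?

873 px

First fit — 2.76:1 into 2072×1295 spans the width: 2072.00 × 750.72.
Second fit — the 16×10 canvas into 2410×2410 spans the width: 2410.00 × 1506.25 (×1.1631 from 2072×1295).
Applying the same ×1.1631: 750.72 → 873.19.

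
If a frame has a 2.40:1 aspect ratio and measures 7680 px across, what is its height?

Height = 7680 / 2.400 = 3200.

3200 px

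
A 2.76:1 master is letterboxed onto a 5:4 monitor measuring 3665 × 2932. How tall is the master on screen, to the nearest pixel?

1328 px

2.76:1 is wider than 5:4, so it spans the full width.
Content height = 3665 / 2.760 ≈ 1327.90 px.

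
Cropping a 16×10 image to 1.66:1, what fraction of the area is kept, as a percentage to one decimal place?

Going from 16×10 to 1.66:1 means cutting height while keeping width.
(1.600)/(1.660) ≈ 0.964 of the area survives.

96.4%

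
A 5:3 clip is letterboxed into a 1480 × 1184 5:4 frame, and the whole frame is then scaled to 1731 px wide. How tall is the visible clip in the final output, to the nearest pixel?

Fitted into 1480×1184, the clip spans the width; its height is 1480 × 3/5 ≈ 888.00 px.
Resizing to 1731 px wide multiplies everything by 1.1696: 888.00 → 1038.60 px.

1039 px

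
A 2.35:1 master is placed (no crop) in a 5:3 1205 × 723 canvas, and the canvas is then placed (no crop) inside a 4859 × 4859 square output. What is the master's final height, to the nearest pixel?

2068 px

2.35:1 in 1205×723: fills the width, so the master is 1205.00 × 512.77.
Second fit — the 5:3 canvas into 4859×4859 spans the width: 4859.00 × 2915.40 (×4.0324 from 1205×723).
The master scales with it: height 512.77 × 4.0324 ≈ 2067.66.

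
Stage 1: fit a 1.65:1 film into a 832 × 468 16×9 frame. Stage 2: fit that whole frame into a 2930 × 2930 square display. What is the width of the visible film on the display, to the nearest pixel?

2719 px

First fit — 1.65:1 into 832×468 spans the height: 772.20 × 468.00.
16×9 in 2930×2930: fills the width, so the intermediate becomes 2930.00 × 1648.12 — a scale of ×3.5216.
The film scales with it: width 772.20 × 3.5216 ≈ 2719.41.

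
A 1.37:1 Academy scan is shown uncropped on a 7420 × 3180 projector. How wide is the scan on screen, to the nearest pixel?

Since 1.370 < 2.333, the scan is height-limited.
That makes the image 4356.60 px wide (3180 × 1.370).

4357 px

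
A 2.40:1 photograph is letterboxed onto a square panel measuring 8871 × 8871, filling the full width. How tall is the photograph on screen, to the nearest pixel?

3696 px

Content height = 8871 / 2.400 ≈ 3696.25 px.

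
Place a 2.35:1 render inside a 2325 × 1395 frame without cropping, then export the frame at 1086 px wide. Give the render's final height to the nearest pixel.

Fitted into 2325×1395, the render spans the width; its height is 2325 / 2.350 ≈ 989.36 px.
The frame scales by 1086/2325 = 0.4671; 989.36 × 0.4671 ≈ 462.13 px.

462 px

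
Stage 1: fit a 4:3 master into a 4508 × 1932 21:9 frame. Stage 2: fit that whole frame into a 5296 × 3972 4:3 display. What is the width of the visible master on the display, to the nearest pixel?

4:3 in 4508×1932: fills the height, so the master is 2576.00 × 1932.00.
21:9 in 5296×3972: fills the width, so the intermediate becomes 5296.00 × 2269.71 — a scale of ×1.1748.
The master scales with it: width 2576.00 × 1.1748 ≈ 3026.29.

3026 px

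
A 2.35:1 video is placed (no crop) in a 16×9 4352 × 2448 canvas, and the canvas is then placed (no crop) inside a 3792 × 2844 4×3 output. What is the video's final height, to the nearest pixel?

First fit — 2.35:1 into 4352×2448 spans the width: 4352.00 × 1851.91.
16×9 in 3792×2844: fills the width, so the intermediate becomes 3792.00 × 2133.00 — a scale of ×0.8713.
Applying the same ×0.8713: 1851.91 → 1613.62.

1614 px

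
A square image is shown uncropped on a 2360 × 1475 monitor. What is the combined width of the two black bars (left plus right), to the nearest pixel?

885 px

square (1.000) < 16:10 (1.600), so the image fills the height.
Content width = 1475 × 1/1 ≈ 1475.00 px.
2360 − 1475.00 = 885.00 px of bars.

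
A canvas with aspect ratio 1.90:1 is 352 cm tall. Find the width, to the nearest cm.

352 × 1.900 = 668.80.

669 cm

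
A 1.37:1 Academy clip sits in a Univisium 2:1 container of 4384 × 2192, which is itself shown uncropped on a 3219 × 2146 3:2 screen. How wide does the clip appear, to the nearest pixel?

First fit — 1.37:1 Academy into 4384×2192 spans the height: 3003.04 × 2192.00.
Univisium 2:1 in 3219×2146: fills the width, so the intermediate becomes 3219.00 × 1609.50 — a scale of ×0.7343.
So the clip's width is 3003.04 × 0.7343 ≈ 2205.01.

2205 px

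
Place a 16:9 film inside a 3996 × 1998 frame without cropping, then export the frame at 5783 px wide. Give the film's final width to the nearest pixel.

5140 px

Fitted into 3996×1998, the film spans the height; its width is 1998 × 16/9 ≈ 3552.00 px.
Scaling 3996 → 5783 is ×1.4472, so the width becomes 3552.00 × 1.4472 ≈ 5140.44 px.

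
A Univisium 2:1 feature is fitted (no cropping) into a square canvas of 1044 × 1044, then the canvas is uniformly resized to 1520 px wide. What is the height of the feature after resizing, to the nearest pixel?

At 1044×1044 the feature is width-limited, so height = 1044 × 1/2 ≈ 522.00 px.
The frame scales by 1520/1044 = 1.4559; 522.00 × 1.4559 ≈ 760.00 px.

760 px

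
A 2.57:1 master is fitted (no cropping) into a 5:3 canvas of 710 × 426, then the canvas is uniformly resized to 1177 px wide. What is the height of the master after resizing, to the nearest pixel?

458 px

In the 710×426 frame the master fills the width: height = 710 / 2.570 ≈ 276.26 px.
The frame scales by 1177/710 = 1.6577; 276.26 × 1.6577 ≈ 457.98 px.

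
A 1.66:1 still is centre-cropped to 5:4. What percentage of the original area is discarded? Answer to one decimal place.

24.7%

The height stays; only width is cut (since 5:4 is narrower than 1.66:1).
Fraction kept = (1.250)/(1.660) ≈ 75.30%, so 24.70% is lost.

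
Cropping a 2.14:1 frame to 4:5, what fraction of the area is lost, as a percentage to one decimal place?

62.6%

Going from 2.14:1 to 4:5 means cutting width while keeping height.
Area ratio = (0.800)/(2.140) = 37.38%; the remaining 62.62% is cropped out.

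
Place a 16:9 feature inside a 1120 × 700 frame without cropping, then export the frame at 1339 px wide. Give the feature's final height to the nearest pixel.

At 1120×700 the feature is width-limited, so height = 1120 × 9/16 ≈ 630.00 px.
Resizing to 1339 px wide multiplies everything by 1.1955: 630.00 → 753.19 px.

753 px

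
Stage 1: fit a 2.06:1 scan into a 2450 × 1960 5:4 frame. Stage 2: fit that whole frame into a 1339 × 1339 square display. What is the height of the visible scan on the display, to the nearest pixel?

650 px

2.06:1 in 2450×1960: fills the width, so the scan is 2450.00 × 1189.32.
The 5:4 canvas is width-limited in 1339×1339, giving 1339.00 × 1071.20; scale factor 0.5465.
Applying the same ×0.5465: 1189.32 → 650.00.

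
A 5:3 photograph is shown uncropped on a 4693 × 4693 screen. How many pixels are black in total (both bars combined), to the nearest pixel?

5:3 (1.667) > square (1.000), so the photograph fills the width.
The photograph is 4693 × 3/5 ≈ 2815.8000 px tall.
Leftover height: 4693 − 2815.8000 = 1877.2000 px.
Bar area = 1877.2000 × 4693 ≈ 8809700 px.

8809700 pixels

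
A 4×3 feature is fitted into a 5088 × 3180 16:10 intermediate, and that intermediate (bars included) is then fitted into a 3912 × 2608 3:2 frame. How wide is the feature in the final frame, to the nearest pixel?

Inside the 5088×3180 canvas the feature is height-limited at 4240.00 × 3180.00.
The 16:10 canvas is width-limited in 3912×2608, giving 3912.00 × 2445.00; scale factor 0.7689.
The feature scales with it: width 4240.00 × 0.7689 ≈ 3260.00.

3260 px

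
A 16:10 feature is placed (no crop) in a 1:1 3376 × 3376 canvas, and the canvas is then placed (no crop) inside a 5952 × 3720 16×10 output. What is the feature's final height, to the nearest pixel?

16:10 in 3376×3376: fills the width, so the feature is 3376.00 × 2110.00.
Second fit — the 1:1 canvas into 5952×3720 spans the height: 3720.00 × 3720.00 (×1.1019 from 3376×3376).
Applying the same ×1.1019: 2110.00 → 2325.00.

2325 px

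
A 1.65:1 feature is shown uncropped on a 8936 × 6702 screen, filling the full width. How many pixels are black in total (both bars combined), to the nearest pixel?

11493862 pixels

Content height = 8936 / 1.650 ≈ 5415.7576 px.
6702 − 5415.7576 = 1286.2424 px of bars.
Across the 8936-px span: 1286.2424 × 8936 ≈ 11493862 px.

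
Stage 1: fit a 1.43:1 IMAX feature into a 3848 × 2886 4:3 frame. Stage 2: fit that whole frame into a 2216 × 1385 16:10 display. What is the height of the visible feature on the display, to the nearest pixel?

Inside the 3848×2886 canvas the feature is width-limited at 3848.00 × 2690.91.
4:3 in 2216×1385: fills the height, so the intermediate becomes 1846.67 × 1385.00 — a scale of ×0.4799.
Applying the same ×0.4799: 2690.91 → 1291.38.

1291 px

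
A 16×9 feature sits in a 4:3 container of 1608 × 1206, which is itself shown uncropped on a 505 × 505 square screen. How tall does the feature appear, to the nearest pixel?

16×9 in 1608×1206: fills the width, so the feature is 1608.00 × 904.50.
The 4:3 canvas is width-limited in 505×505, giving 505.00 × 378.75; scale factor 0.3141.
Applying the same ×0.3141: 904.50 → 284.06.

284 px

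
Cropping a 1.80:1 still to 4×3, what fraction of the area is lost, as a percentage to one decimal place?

Going from 1.80:1 to 4×3 means cutting width while keeping height.
Fraction kept = (1.333)/(1.800) ≈ 74.07%, so 25.93% is lost.

25.9%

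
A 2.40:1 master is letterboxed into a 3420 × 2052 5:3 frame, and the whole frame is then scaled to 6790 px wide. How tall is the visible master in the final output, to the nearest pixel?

2829 px

In the 3420×2052 frame the master fills the width: height = 3420 / 2.400 ≈ 1425.00 px.
Scaling 3420 → 6790 is ×1.9854, so the height becomes 1425.00 × 1.9854 ≈ 2829.17 px.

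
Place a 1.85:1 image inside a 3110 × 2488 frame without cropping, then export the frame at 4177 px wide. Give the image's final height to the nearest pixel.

In the 3110×2488 frame the image fills the width: height = 3110 / 1.850 ≈ 1681.08 px.
The frame scales by 4177/3110 = 1.3431; 1681.08 × 1.3431 ≈ 2257.84 px.

2258 px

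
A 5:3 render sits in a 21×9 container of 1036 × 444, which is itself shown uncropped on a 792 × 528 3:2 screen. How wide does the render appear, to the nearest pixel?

Inside the 1036×444 canvas the render is height-limited at 740.00 × 444.00.
The 21×9 canvas is width-limited in 792×528, giving 792.00 × 339.43; scale factor 0.7645.
Applying the same ×0.7645: 740.00 → 565.71.

566 px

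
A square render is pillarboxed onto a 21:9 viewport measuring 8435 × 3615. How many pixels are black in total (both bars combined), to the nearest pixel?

Since 1.000 < 2.333, the render is height-limited.
The render is 3615 × 1/1 ≈ 3615.0000 px wide.
8435 − 3615.0000 = 4820.0000 px of bars.
Across the 3615-px span: 4820.0000 × 3615 ≈ 17424300 px.

17424300 pixels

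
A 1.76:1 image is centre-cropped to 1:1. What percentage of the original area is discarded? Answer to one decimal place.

43.2%

Going from 1.76:1 to 1:1 means cutting width while keeping height.
(1.000)/(1.760) ≈ 0.568 of the area survives, leaving 43.18% discarded.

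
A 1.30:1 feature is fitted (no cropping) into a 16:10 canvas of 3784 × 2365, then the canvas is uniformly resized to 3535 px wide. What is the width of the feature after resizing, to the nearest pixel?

In the 3784×2365 frame the feature fills the height: width = 2365 × 1.300 ≈ 3074.50 px.
The frame scales by 3535/3784 = 0.9342; 3074.50 × 0.9342 ≈ 2872.19 px.

2872 px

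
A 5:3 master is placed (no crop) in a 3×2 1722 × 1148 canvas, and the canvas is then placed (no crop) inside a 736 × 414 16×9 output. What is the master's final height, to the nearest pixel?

First fit — 5:3 into 1722×1148 spans the width: 1722.00 × 1033.20.
3×2 in 736×414: fills the height, so the intermediate becomes 621.00 × 414.00 — a scale of ×0.3606.
Applying the same ×0.3606: 1033.20 → 372.60.

373 px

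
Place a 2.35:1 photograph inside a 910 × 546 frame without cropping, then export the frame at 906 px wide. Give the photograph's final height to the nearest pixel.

386 px

In the 910×546 frame the photograph fills the width: height = 910 / 2.350 ≈ 387.23 px.
Scaling 910 → 906 is ×0.9956, so the height becomes 387.23 × 0.9956 ≈ 385.53 px.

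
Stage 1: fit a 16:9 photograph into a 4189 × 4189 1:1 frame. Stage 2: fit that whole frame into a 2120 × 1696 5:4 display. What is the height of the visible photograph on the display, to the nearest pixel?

954 px

Inside the 4189×4189 canvas the photograph is width-limited at 4189.00 × 2356.31.
The 1:1 canvas is height-limited in 2120×1696, giving 1696.00 × 1696.00; scale factor 0.4049.
Applying the same ×0.4049: 2356.31 → 954.00.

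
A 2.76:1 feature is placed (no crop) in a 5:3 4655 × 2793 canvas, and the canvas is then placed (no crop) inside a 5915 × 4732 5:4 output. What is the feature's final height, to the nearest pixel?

2143 px

First fit — 2.76:1 into 4655×2793 spans the width: 4655.00 × 1686.59.
5:3 in 5915×4732: fills the width, so the intermediate becomes 5915.00 × 3549.00 — a scale of ×1.2707.
So the feature's height is 1686.59 × 1.2707 ≈ 2143.12.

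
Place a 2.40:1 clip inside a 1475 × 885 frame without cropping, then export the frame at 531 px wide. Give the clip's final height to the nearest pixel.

221 px

In the 1475×885 frame the clip fills the width: height = 1475 / 2.400 ≈ 614.58 px.
The frame scales by 531/1475 = 0.3600; 614.58 × 0.3600 ≈ 221.25 px.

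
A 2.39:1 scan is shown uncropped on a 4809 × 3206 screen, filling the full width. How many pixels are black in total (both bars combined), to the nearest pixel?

5741302 pixels

The scan is 4809 / 2.390 ≈ 2012.1339 px tall.
3206 − 2012.1339 = 1193.8661 px of bars.
That's 1193.8661 × 4809 ≈ 5741302 black pixels.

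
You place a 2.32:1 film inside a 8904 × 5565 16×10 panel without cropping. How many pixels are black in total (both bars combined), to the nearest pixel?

2.32:1 is wider than 16×10, so it spans the full width.
The film is 8904 / 2.320 ≈ 3837.9310 px tall.
Leftover height: 5565 − 3837.9310 = 1727.0690 px.
Bar area = 1727.0690 × 8904 ≈ 15377822 px.

15377822 pixels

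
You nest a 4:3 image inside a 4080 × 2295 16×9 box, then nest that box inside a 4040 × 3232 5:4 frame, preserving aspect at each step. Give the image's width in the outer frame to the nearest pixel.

3030 px

4:3 in 4080×2295: fills the height, so the image is 3060.00 × 2295.00.
The 16×9 canvas is width-limited in 4040×3232, giving 4040.00 × 2272.50; scale factor 0.9902.
The image scales with it: width 3060.00 × 0.9902 ≈ 3030.00.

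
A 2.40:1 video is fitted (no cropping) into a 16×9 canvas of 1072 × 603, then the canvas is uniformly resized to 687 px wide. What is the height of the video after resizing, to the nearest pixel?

At 1072×603 the video is width-limited, so height = 1072 / 2.400 ≈ 446.67 px.
The frame scales by 687/1072 = 0.6409; 446.67 × 0.6409 ≈ 286.25 px.

286 px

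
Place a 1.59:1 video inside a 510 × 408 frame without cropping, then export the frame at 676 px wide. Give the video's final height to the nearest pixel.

Fitted into 510×408, the video spans the width; its height is 510 / 1.590 ≈ 320.75 px.
Scaling 510 → 676 is ×1.3255, so the height becomes 320.75 × 1.3255 ≈ 425.16 px.

425 px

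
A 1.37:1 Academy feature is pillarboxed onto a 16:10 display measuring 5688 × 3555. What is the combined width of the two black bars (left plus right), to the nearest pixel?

1.37:1 Academy is narrower than 16:10, so it spans the full height.
Content width = 3555 × 1.370 ≈ 4870.35 px.
Leftover width: 5688 − 4870.35 = 817.65 px.

818 px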